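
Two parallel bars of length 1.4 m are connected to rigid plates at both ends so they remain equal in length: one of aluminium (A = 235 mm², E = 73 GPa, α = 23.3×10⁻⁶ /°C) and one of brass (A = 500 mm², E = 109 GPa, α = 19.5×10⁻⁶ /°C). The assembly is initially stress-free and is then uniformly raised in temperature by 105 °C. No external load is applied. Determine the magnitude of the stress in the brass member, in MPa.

Equilibrium of a rigid end plate with no external load gives equal and opposite internal forces ±P in the two members. Since α_{aluminium} > α_{brass}, heating drives the aluminium into compression and the brass into tension.
Equating the net (thermal + elastic) strains gives |α₁ − α₂|·ΔT = P·[1/(A₁E₁) + 1/(A₂E₂)].
|α₁ − α₂|·ΔT = 3.8×10⁻⁶ × 105 = 0.000399.
1/(A₁E₁) + 1/(A₂E₂) = 1/(235×73×10³) + 1/(500×109×10³) = 7.664×10⁻⁸ N⁻¹.
So P = 0.000399 / 7.664×10⁻⁸ = 5.206 kN.
σ_{brass} = P/A₂ = 5206/500 = 10.41 MPa, tensile.

σ ≈ 10.4 MPa (tensile)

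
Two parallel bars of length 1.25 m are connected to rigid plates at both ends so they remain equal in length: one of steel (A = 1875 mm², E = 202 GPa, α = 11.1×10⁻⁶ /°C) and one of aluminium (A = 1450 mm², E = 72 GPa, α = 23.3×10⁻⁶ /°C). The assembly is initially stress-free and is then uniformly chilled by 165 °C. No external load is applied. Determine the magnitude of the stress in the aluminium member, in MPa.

σ ≈ 114 MPa (tensile)

Both members must finish at the same length. With the larger α, the aluminium tends to over-contract; the plates restrain it, putting the aluminium in tension and the steel in compression. With no external load the two internal forces are equal and opposite, magnitude P.
Equating the net (thermal + elastic) strains gives |α₁ − α₂|·ΔT = P·[1/(A₁E₁) + 1/(A₂E₂)].
|α₁ − α₂|·ΔT = 12.2×10⁻⁶ × 165 = 0.002013.
1/(A₁E₁) + 1/(A₂E₂) = 1/(1875×202×10³) + 1/(1450×72×10³) = 1.222×10⁻⁸ N⁻¹.
P = 0.002013 / 1.222×10⁻⁸ = 164700 N = 164.7 kN.
σ_{aluminium} = P/A₂ = 164700/1450 = 113.6 MPa, tensile.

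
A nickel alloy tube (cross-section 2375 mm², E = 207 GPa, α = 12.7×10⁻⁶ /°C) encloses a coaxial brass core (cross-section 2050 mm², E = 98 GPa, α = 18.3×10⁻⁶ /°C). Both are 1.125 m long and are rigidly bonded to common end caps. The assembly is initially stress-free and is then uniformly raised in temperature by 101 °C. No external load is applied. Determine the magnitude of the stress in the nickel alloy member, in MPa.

Both members must finish at the same length. With the larger α, the brass tends to over-expand; the plates restrain it, putting the brass in compression and the nickel alloy in tension. With no external load the two internal forces are equal and opposite, magnitude P.
Compatibility of the two members (thermal + elastic change equal): (α₁ − α₂)ΔT = P·[1/(A₁E₁) + 1/(A₂E₂)].
|α₁ − α₂|·ΔT = 5.6×10⁻⁶ × 101 = 0.0005656.
1/(A₁E₁) + 1/(A₂E₂) = 1/(2375×207×10³) + 1/(2050×98×10³) = 7.012×10⁻⁹ N⁻¹.
So P = 0.0005656 / 7.012×10⁻⁹ = 80.67 kN.
σ_{nickel alloy} = P/A₁ = 80670/2375 = 33.96 MPa, tensile.

σ ≈ 34 MPa (tensile)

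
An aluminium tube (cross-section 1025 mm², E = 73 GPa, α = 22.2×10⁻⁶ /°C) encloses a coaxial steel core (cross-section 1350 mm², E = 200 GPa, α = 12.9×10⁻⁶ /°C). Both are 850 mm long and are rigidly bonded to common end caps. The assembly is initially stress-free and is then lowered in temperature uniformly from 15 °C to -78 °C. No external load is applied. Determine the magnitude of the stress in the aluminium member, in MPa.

Both members must finish at the same length. With the larger α, the aluminium tends to over-contract; the plates restrain it, putting the aluminium in tension and the steel in compression. With no external load the two internal forces are equal and opposite, magnitude P.
Compatibility of the two members (thermal + elastic change equal): (α₁ − α₂)ΔT = P·[1/(A₁E₁) + 1/(A₂E₂)].
|α₁ − α₂|·ΔT = 9.3×10⁻⁶ × 93 = 0.0008649.
1/(A₁E₁) + 1/(A₂E₂) = 1/(1025×73×10³) + 1/(1350×200×10³) = 1.707×10⁻⁸ N⁻¹.
So P = 0.0008649 / 1.707×10⁻⁸ = 50.67 kN.
σ_{aluminium} = P/A₁ = 50670/1025 = 49.44 MPa, tensile.

σ ≈ 49.4 MPa (tensile)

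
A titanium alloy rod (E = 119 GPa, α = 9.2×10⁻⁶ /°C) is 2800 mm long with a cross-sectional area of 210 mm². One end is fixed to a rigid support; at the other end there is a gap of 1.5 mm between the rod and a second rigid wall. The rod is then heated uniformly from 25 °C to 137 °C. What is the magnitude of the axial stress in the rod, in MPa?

σ ≈ 58.9 MPa (compressive)

Unrestrained expansion: δ_free = αΔT L = 9.2×10⁻⁶ × 112 × 2800 = 2.885 mm.
This exceeds the 1.5 mm gap, so the wall pushes back. The portion of expansion that must be recovered elastically is δ_free − gap = 2.885 − 1.5 = 1.385 mm.
That suppressed elongation corresponds to σ = E·Δ/L = 119×10³ × 1.385/2800 = 58.87 MPa.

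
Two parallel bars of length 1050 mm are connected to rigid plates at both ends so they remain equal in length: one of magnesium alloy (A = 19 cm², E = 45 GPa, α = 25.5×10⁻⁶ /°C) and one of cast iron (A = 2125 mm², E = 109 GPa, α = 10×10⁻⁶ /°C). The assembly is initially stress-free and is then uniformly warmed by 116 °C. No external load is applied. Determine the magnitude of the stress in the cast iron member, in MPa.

The magnesium alloy has the larger α, so on heating it would change length more than the cast iron if both were free. The rigid plates force a common final length, so the magnesium alloy is put into compression and the cast iron into tension, with equal and opposite forces P (no external load).
Setting the final lengths equal and cancelling L: (α₁ − α₂)ΔT = P/(A₁E₁) + P/(A₂E₂).
|α₁ − α₂|·ΔT = 15.5×10⁻⁶ × 116 = 0.001798.
1/(A₁E₁) + 1/(A₂E₂) = 1/(1900×45×10³) + 1/(2125×109×10³) = 1.601×10⁻⁸ N⁻¹.
So P = 0.001798 / 1.601×10⁻⁸ = 112.3 kN.
σ_{cast iron} = P/A₂ = 112300/2125 = 52.84 MPa, tensile.

σ ≈ 52.8 MPa (tensile)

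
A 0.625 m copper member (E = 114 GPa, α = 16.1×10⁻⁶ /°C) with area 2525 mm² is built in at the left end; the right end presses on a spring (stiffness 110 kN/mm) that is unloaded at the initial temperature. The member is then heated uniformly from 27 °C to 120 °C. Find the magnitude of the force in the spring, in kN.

P ≈ 83.1 kN

The unrestrained thermal change is αΔT L = 16.1×10⁻⁶ × 93 × 625 = 0.9358 mm.
Let P be the compressive force at the spring. The member shortens elastically by PL/(AE) and the spring compresses by P/k; together these equal δ_free.
P [ L/(AE) + 1/k ] = δ_free → P [ 625/(2525×114×10³) + 1/(110×10³) ] = 0.9358.
P = 0.9358 / 1.126×10⁻⁵ = 83090 N.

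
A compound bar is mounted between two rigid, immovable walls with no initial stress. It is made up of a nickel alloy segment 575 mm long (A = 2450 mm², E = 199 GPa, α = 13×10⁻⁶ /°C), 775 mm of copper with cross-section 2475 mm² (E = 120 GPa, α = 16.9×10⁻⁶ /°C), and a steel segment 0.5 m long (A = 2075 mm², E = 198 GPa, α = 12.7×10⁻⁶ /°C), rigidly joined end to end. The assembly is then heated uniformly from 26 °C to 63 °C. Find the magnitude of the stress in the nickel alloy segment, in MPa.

σ ≈ 81.2 MPa (compressive)

Free thermal expansion of the whole bar: Σ αᵢΔT Lᵢ = 13×10⁻⁶×37×575 + 16.9×10⁻⁶×37×775 + 12.7×10⁻⁶×37×500 = 0.9961 mm.
Since the ends are fixed, an axial force P builds up, equal in every segment, with P · Σ Lᵢ/(AᵢEᵢ) = δ_free.
Σ Lᵢ/(AᵢEᵢ) = 575/(2450×199×10³) + 775/(2475×120×10³) + 500/(2075×198×10³) = 5.006×10⁻⁶ mm/N.
Hence P = δ_free / Σ(L/AE) = 0.9961/5.006×10⁻⁶ = 199 kN (compressive).
σ_{nickel alloy} = P / A = 199000 / 2450 = 81.22 MPa.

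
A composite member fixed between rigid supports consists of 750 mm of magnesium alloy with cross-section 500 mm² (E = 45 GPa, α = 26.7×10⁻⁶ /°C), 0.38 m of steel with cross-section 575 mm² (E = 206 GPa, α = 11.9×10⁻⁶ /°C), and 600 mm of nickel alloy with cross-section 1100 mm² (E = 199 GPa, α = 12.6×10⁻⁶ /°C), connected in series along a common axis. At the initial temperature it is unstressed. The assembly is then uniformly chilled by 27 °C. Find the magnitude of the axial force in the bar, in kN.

P ≈ 22.1 kN (tensile)

With the walls removed the bar would change length by δ_free = Σ αᵢΔT Lᵢ = 26.7×10⁻⁶×27×750 + 11.9×10⁻⁶×27×380 + 12.6×10⁻⁶×27×600 = 0.8669 mm.
The walls prevent any net length change, so an axial force P (same in every segment) develops. Compatibility: P · Σ Lᵢ/(AᵢEᵢ) = δ_free.
The series flexibility is Σ Lᵢ/(AᵢEᵢ) = 750/(500×45×10³) + 380/(575×206×10³) + 600/(1100×199×10³) = 3.928×10⁻⁵ mm/N.
P = 0.8669 / 3.928×10⁻⁵ = 22070 N = 22.07 kN, tensile.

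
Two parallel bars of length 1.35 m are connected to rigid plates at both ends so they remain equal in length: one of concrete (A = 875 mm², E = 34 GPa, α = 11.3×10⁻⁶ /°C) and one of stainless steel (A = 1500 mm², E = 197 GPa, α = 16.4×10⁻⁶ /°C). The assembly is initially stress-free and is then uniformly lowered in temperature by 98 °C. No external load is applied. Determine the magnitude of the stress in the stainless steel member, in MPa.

Both members must finish at the same length. With the larger α, the stainless steel tends to over-contract; the plates restrain it, putting the stainless steel in tension and the concrete in compression. With no external load the two internal forces are equal and opposite, magnitude P.
Compatibility of the two members (thermal + elastic change equal): (α₁ − α₂)ΔT = P·[1/(A₁E₁) + 1/(A₂E₂)].
|α₁ − α₂|·ΔT = 5.1×10⁻⁶ × 98 = 0.0004998.
1/(A₁E₁) + 1/(A₂E₂) = 1/(875×34×10³) + 1/(1500×197×10³) = 3.7×10⁻⁸ N⁻¹.
So P = 0.0004998 / 3.7×10⁻⁸ = 13.51 kN.
σ_{stainless steel} = P/A₂ = 13510/1500 = 9.006 MPa, tensile.

σ ≈ 9.01 MPa (tensile)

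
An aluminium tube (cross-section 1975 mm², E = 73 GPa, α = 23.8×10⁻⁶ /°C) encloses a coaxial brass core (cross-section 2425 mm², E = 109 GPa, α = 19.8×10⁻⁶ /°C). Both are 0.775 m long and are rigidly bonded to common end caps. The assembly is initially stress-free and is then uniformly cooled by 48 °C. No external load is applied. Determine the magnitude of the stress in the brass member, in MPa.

Equilibrium of a rigid end plate with no external load gives equal and opposite internal forces ±P in the two members. Since α_{aluminium} > α_{brass}, cooling drives the aluminium into tension and the brass into compression.
Setting the final lengths equal and cancelling L: (α₁ − α₂)ΔT = P/(A₁E₁) + P/(A₂E₂).
|α₁ − α₂|·ΔT = 4×10⁻⁶ × 48 = 0.000192.
1/(A₁E₁) + 1/(A₂E₂) = 1/(1975×73×10³) + 1/(2425×109×10³) = 1.072×10⁻⁸ N⁻¹.
So P = 0.000192 / 1.072×10⁻⁸ = 17.91 kN.
σ_{brass} = P/A₂ = 17910/2425 = 7.386 MPa, compressive.

σ ≈ 7.39 MPa (compressive)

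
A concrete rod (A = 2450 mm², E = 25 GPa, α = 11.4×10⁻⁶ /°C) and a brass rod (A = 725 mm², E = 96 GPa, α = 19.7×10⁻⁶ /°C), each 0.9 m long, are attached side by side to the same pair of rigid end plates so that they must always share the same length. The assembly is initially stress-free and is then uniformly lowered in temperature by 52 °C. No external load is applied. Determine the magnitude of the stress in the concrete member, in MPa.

Equilibrium of a rigid end plate with no external load gives equal and opposite internal forces ±P in the two members. Since α_{brass} > α_{concrete}, cooling drives the brass into tension and the concrete into compression.
Equating the net (thermal + elastic) strains gives |α₁ − α₂|·ΔT = P·[1/(A₁E₁) + 1/(A₂E₂)].
|α₁ − α₂|·ΔT = 8.3×10⁻⁶ × 52 = 0.0004316.
1/(A₁E₁) + 1/(A₂E₂) = 1/(2450×25×10³) + 1/(725×96×10³) = 3.069×10⁻⁸ N⁻¹.
P = 0.0004316 / 3.069×10⁻⁸ = 14060 N = 14.06 kN.
σ_{concrete} = P/A₁ = 14060/2450 = 5.739 MPa, compressive.

σ ≈ 5.74 MPa (compressive)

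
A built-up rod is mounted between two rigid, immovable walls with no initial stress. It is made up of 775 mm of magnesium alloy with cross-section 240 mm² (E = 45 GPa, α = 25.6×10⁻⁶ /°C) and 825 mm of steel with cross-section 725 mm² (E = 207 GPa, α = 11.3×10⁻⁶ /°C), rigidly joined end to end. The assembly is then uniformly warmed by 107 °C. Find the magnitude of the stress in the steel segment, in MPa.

σ ≈ 55.7 MPa (compressive)

If the supports were absent, the total length change would be Σ αᵢΔT Lᵢ = 25.6×10⁻⁶×107×775 + 11.3×10⁻⁶×107×825 = 3.12 mm.
The walls prevent any net length change, so an axial force P (same in every segment) develops. Compatibility: P · Σ Lᵢ/(AᵢEᵢ) = δ_free.
The series flexibility is Σ Lᵢ/(AᵢEᵢ) = 775/(240×45×10³) + 825/(725×207×10³) = 7.726×10⁻⁵ mm/N.
P = 3.12 / 7.726×10⁻⁵ = 40390 N = 40.39 kN, compressive.
σ_{steel} = P / A = 40390 / 725 = 55.71 MPa.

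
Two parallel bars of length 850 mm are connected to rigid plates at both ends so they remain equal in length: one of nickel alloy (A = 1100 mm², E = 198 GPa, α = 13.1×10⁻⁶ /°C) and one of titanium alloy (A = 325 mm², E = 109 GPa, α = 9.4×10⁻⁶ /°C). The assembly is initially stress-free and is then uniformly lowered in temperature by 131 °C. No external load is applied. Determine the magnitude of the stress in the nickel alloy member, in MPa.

σ ≈ 13.4 MPa (tensile)

The nickel alloy has the larger α, so on cooling it would change length more than the titanium alloy if both were free. The rigid plates force a common final length, so the nickel alloy is put into tension and the titanium alloy into compression, with equal and opposite forces P (no external load).
Compatibility of the two members (thermal + elastic change equal): (α₁ − α₂)ΔT = P·[1/(A₁E₁) + 1/(A₂E₂)].
|α₁ − α₂|·ΔT = 3.7×10⁻⁶ × 131 = 0.0004847.
1/(A₁E₁) + 1/(A₂E₂) = 1/(1100×198×10³) + 1/(325×109×10³) = 3.282×10⁻⁸ N⁻¹.
P = 0.0004847 / 3.282×10⁻⁸ = 14770 N = 14.77 kN.
σ_{nickel alloy} = P/A₁ = 14770/1100 = 13.43 MPa, tensile.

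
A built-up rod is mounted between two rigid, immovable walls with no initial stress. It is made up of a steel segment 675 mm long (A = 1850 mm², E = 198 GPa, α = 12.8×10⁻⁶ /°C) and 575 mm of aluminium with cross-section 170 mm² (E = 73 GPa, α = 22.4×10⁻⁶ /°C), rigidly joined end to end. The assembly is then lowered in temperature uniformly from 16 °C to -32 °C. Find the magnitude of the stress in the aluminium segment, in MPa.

With the walls removed the bar would change length by δ_free = Σ αᵢΔT Lᵢ = 12.8×10⁻⁶×48×675 + 22.4×10⁻⁶×48×575 = 1.033 mm.
Since the ends are fixed, an axial force P builds up, equal in every segment, with P · Σ Lᵢ/(AᵢEᵢ) = δ_free.
The series flexibility is Σ Lᵢ/(AᵢEᵢ) = 675/(1850×198×10³) + 575/(170×73×10³) = 4.818×10⁻⁵ mm/N.
P = 1.033 / 4.818×10⁻⁵ = 21440 N = 21.44 kN, tensile.
σ_{aluminium} = P / A = 21440 / 170 = 126.1 MPa.

σ ≈ 126 MPa (tensile)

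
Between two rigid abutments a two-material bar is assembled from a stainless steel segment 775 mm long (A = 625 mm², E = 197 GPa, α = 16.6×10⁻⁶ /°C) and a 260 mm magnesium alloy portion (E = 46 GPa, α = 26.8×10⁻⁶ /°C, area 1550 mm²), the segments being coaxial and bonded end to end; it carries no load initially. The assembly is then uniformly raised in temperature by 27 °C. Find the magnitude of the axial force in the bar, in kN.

Free thermal expansion of the whole bar: Σ αᵢΔT Lᵢ = 16.6×10⁻⁶×27×775 + 26.8×10⁻⁶×27×260 = 0.5355 mm.
Since the ends are fixed, an axial force P builds up, equal in every segment, with P · Σ Lᵢ/(AᵢEᵢ) = δ_free.
The series flexibility is Σ Lᵢ/(AᵢEᵢ) = 775/(625×197×10³) + 260/(1550×46×10³) = 9.941×10⁻⁶ mm/N.
Hence P = δ_free / Σ(L/AE) = 0.5355/9.941×10⁻⁶ = 53.87 kN (compressive).

P ≈ 53.9 kN (compressive)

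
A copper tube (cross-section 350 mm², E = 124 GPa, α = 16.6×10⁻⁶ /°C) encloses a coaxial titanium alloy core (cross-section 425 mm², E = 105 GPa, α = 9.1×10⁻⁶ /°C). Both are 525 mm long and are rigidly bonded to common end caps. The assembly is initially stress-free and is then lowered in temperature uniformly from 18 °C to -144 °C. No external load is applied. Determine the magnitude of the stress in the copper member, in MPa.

σ ≈ 76.4 MPa (tensile)

The copper has the larger α, so on cooling it would change length more than the titanium alloy if both were free. The rigid plates force a common final length, so the copper is put into tension and the titanium alloy into compression, with equal and opposite forces P (no external load).
Setting the final lengths equal and cancelling L: (α₁ − α₂)ΔT = P/(A₁E₁) + P/(A₂E₂).
|α₁ − α₂|·ΔT = 7.5×10⁻⁶ × 162 = 0.001215.
1/(A₁E₁) + 1/(A₂E₂) = 1/(350×124×10³) + 1/(425×105×10³) = 4.545×10⁻⁸ N⁻¹.
P = 0.001215 / 4.545×10⁻⁸ = 26730 N = 26.73 kN.
σ_{copper} = P/A₁ = 26730/350 = 76.38 MPa, tensile.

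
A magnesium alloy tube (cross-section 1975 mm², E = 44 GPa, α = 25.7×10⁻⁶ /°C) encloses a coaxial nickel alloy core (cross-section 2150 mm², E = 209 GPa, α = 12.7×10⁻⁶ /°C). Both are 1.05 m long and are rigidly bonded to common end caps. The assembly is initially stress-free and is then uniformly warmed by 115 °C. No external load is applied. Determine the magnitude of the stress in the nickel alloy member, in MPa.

σ ≈ 50.6 MPa (tensile)

Both members must finish at the same length. With the larger α, the magnesium alloy tends to over-expand; the plates restrain it, putting the magnesium alloy in compression and the nickel alloy in tension. With no external load the two internal forces are equal and opposite, magnitude P.
Equating the net (thermal + elastic) strains gives |α₁ − α₂|·ΔT = P·[1/(A₁E₁) + 1/(A₂E₂)].
|α₁ − α₂|·ΔT = 13×10⁻⁶ × 115 = 0.001495.
1/(A₁E₁) + 1/(A₂E₂) = 1/(1975×44×10³) + 1/(2150×209×10³) = 1.373×10⁻⁸ N⁻¹.
P = 0.001495 / 1.373×10⁻⁸ = 108900 N = 108.9 kN.
σ_{nickel alloy} = P/A₂ = 108900/2150 = 50.63 MPa, tensile.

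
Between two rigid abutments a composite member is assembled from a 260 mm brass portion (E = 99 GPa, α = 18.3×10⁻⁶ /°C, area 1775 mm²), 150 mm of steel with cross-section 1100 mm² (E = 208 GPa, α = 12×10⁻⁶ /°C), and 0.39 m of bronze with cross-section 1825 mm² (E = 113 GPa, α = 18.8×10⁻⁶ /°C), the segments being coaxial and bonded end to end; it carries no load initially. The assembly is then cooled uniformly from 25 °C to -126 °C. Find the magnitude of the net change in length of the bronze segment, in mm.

If the supports were absent, the total length change would be Σ αᵢΔT Lᵢ = 18.3×10⁻⁶×151×260 + 12×10⁻⁶×151×150 + 18.8×10⁻⁶×151×390 = 2.097 mm.
The rigid supports impose zero overall length change; the single axial force P common to all segments must satisfy P Σ Lᵢ/(AᵢEᵢ) = δ_free.
Σ Lᵢ/(AᵢEᵢ) = 260/(1775×99×10³) + 150/(1100×208×10³) + 390/(1825×113×10³) = 4.026×10⁻⁶ mm/N.
P = 2.097 / 4.026×10⁻⁶ = 520900 N = 520.9 kN, tensile.
For the bronze segment, free thermal change = 18.8×10⁻⁶×151×390 = 1.107 mm and elastic change from P = 520900×390/(1825×113×10³) = 0.9851 mm; these oppose, so the net change is 0.122 mm (segment shortens).

|ΔL| ≈ 0.122 mm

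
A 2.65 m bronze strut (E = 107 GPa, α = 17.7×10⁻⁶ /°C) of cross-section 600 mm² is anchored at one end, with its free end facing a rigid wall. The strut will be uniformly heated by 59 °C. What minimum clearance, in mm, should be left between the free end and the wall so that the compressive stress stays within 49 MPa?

Free expansion if unrestrained: δ_free = αΔT L = 17.7×10⁻⁶ × 59 × 2650 = 2.767 mm.
At the allowable stress the elastic shortening the wall may impose is σL/E = 49 × 2650 / (107×10³) = 1.214 mm.
So the gap has to take up the difference, g_min = δ_free − σL/E = 2.767 − 1.214 = 1.554 mm.

g ≈ 1.55 mm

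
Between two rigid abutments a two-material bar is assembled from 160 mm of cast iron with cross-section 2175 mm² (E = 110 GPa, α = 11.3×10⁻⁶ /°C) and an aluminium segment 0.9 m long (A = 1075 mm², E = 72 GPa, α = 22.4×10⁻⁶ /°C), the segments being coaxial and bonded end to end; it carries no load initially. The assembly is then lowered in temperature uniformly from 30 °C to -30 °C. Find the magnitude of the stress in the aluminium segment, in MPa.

Free thermal contraction of the whole bar: Σ αᵢΔT Lᵢ = 11.3×10⁻⁶×60×160 + 22.4×10⁻⁶×60×900 = 1.318 mm.
The rigid supports impose zero overall length change; the single axial force P common to all segments must satisfy P Σ Lᵢ/(AᵢEᵢ) = δ_free.
The series flexibility is Σ Lᵢ/(AᵢEᵢ) = 160/(2175×110×10³) + 900/(1075×72×10³) = 1.23×10⁻⁵ mm/N.
So P = 1.318 / 1.23×10⁻⁵ = 107.2 kN, tensile.
σ_{aluminium} = P / A = 107200 / 1075 = 99.71 MPa.

σ ≈ 99.7 MPa (tensile)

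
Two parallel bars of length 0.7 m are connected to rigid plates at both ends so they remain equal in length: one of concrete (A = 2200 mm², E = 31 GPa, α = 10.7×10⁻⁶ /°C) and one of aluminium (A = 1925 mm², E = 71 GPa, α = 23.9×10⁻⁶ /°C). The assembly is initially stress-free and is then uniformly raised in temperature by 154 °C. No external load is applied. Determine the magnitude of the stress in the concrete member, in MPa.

Both members must finish at the same length. With the larger α, the aluminium tends to over-expand; the plates restrain it, putting the aluminium in compression and the concrete in tension. With no external load the two internal forces are equal and opposite, magnitude P.
Compatibility of the two members (thermal + elastic change equal): (α₁ − α₂)ΔT = P·[1/(A₁E₁) + 1/(A₂E₂)].
|α₁ − α₂|·ΔT = 13.2×10⁻⁶ × 154 = 0.002033.
1/(A₁E₁) + 1/(A₂E₂) = 1/(2200×31×10³) + 1/(1925×71×10³) = 2.198×10⁻⁸ N⁻¹.
P = 0.002033 / 2.198×10⁻⁸ = 92490 N = 92.49 kN.
σ_{concrete} = P/A₁ = 92490/2200 = 42.04 MPa, tensile.

σ ≈ 42 MPa (tensile)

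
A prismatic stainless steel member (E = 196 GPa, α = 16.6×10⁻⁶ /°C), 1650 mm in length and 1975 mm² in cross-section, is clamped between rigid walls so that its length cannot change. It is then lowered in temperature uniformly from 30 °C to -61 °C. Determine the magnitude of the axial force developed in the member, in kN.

The ends cannot move, so σ = EαΔT = 196×10³ × 16.6×10⁻⁶ × 91 = 296.1 MPa.
Axial force P = σA = 296.1 × 1975 = 584800 N = 584.8 kN, tensile.

P ≈ 585 kN (tensile)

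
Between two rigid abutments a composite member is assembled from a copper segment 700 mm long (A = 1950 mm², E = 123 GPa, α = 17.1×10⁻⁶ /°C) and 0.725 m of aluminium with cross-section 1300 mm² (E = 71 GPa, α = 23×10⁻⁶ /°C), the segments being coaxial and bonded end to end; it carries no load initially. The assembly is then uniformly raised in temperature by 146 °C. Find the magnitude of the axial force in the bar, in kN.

With the walls removed the bar would change length by δ_free = Σ αᵢΔT Lᵢ = 17.1×10⁻⁶×146×700 + 23×10⁻⁶×146×725 = 4.182 mm.
The walls prevent any net length change, so an axial force P (same in every segment) develops. Compatibility: P · Σ Lᵢ/(AᵢEᵢ) = δ_free.
Σ Lᵢ/(AᵢEᵢ) = 700/(1950×123×10³) + 725/(1300×71×10³) = 1.077×10⁻⁵ mm/N.
P = 4.182 / 1.077×10⁻⁵ = 388200 N = 388.2 kN, compressive.

P ≈ 388 kN (compressive)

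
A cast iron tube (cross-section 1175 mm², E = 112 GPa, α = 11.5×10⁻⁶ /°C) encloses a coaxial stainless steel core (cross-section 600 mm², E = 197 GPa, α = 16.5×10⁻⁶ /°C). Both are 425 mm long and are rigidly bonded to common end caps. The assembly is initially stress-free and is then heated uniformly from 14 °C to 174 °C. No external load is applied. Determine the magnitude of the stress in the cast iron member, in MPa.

The stainless steel has the larger α, so on heating it would change length more than the cast iron if both were free. The rigid plates force a common final length, so the stainless steel is put into compression and the cast iron into tension, with equal and opposite forces P (no external load).
Equating the net (thermal + elastic) strains gives |α₁ − α₂|·ΔT = P·[1/(A₁E₁) + 1/(A₂E₂)].
|α₁ − α₂|·ΔT = 5×10⁻⁶ × 160 = 0.0008.
1/(A₁E₁) + 1/(A₂E₂) = 1/(1175×112×10³) + 1/(600×197×10³) = 1.606×10⁻⁸ N⁻¹.
So P = 0.0008 / 1.606×10⁻⁸ = 49.82 kN.
σ_{cast iron} = P/A₁ = 49820/1175 = 42.4 MPa, tensile.

σ ≈ 42.4 MPa (tensile)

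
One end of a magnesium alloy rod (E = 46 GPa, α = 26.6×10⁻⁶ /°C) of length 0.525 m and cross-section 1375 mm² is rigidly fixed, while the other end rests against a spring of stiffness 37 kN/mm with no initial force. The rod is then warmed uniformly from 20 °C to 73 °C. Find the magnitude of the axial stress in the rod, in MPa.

Free thermal expansion: δ_free = αΔT L = 26.6×10⁻⁶ × 53 × 525 = 0.7401 mm.
With a force P in the spring, the elastic change of the rod is PL/(AE) and that of the spring is P/k; compatibility requires their sum to equal δ_free.
P [ L/(AE) + 1/k ] = δ_free → P [ 525/(1375×46×10³) + 1/(37×10³) ] = 0.7401.
P = 0.7401 / 3.533×10⁻⁵ = 20950 N.
σ = P/A = 20950/1375 = 15.24 MPa.

σ ≈ 15.2 MPa (compressive)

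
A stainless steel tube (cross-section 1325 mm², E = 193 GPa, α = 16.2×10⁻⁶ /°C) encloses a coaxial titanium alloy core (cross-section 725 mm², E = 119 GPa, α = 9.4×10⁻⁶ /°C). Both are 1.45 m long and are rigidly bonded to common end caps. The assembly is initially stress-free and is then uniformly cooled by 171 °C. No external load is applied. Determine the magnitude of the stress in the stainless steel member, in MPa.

Both members must finish at the same length. With the larger α, the stainless steel tends to over-contract; the plates restrain it, putting the stainless steel in tension and the titanium alloy in compression. With no external load the two internal forces are equal and opposite, magnitude P.
Equating the net (thermal + elastic) strains gives |α₁ − α₂|·ΔT = P·[1/(A₁E₁) + 1/(A₂E₂)].
|α₁ − α₂|·ΔT = 6.8×10⁻⁶ × 171 = 0.001163.
1/(A₁E₁) + 1/(A₂E₂) = 1/(1325×193×10³) + 1/(725×119×10³) = 1.55×10⁻⁸ N⁻¹.
P = 0.001163 / 1.55×10⁻⁸ = 75010 N = 75.01 kN.
σ_{stainless steel} = P/A₁ = 75010/1325 = 56.61 MPa, tensile.

σ ≈ 56.6 MPa (tensile)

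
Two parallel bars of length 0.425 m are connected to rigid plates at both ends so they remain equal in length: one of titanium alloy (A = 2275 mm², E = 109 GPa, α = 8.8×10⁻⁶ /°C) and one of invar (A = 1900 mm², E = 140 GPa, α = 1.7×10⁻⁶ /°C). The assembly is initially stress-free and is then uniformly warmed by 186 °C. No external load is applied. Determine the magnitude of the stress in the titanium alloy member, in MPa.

Both members must finish at the same length. With the larger α, the titanium alloy tends to over-expand; the plates restrain it, putting the titanium alloy in compression and the invar in tension. With no external load the two internal forces are equal and opposite, magnitude P.
Setting the final lengths equal and cancelling L: (α₁ − α₂)ΔT = P/(A₁E₁) + P/(A₂E₂).
|α₁ − α₂|·ΔT = 7.1×10⁻⁶ × 186 = 0.001321.
1/(A₁E₁) + 1/(A₂E₂) = 1/(2275×109×10³) + 1/(1900×140×10³) = 7.792×10⁻⁹ N⁻¹.
P = 0.001321 / 7.792×10⁻⁹ = 169500 N = 169.5 kN.
σ_{titanium alloy} = P/A₁ = 169500/2275 = 74.5 MPa, compressive.

σ ≈ 74.5 MPa (compressive)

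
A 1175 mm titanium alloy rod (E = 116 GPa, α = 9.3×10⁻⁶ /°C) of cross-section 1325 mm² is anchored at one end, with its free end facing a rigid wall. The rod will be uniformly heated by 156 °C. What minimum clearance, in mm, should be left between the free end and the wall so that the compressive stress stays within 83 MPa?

Free expansion if unrestrained: δ_free = αΔT L = 9.3×10⁻⁶ × 156 × 1175 = 1.705 mm.
A stress of 83 MPa corresponds to the wall pushing the rod back by σL/E = 83×1175/(116×10³) = 0.8407 mm.
So the gap has to take up the difference, g_min = δ_free − σL/E = 1.705 − 0.8407 = 0.864 mm.

g ≈ 0.864 mm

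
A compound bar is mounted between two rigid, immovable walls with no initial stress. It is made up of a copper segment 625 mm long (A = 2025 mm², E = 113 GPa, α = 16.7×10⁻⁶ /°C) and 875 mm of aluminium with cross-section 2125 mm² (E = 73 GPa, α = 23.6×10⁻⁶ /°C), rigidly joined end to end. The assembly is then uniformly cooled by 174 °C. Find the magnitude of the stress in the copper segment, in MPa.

If the supports were absent, the total length change would be Σ αᵢΔT Lᵢ = 16.7×10⁻⁶×174×625 + 23.6×10⁻⁶×174×875 = 5.409 mm.
The walls prevent any net length change, so an axial force P (same in every segment) develops. Compatibility: P · Σ Lᵢ/(AᵢEᵢ) = δ_free.
The series flexibility is Σ Lᵢ/(AᵢEᵢ) = 625/(2025×113×10³) + 875/(2125×73×10³) = 8.372×10⁻⁶ mm/N.
P = 5.409 / 8.372×10⁻⁶ = 646100 N = 646.1 kN, tensile.
σ_{copper} = P / A = 646100 / 2025 = 319.1 MPa.

σ ≈ 319 MPa (tensile)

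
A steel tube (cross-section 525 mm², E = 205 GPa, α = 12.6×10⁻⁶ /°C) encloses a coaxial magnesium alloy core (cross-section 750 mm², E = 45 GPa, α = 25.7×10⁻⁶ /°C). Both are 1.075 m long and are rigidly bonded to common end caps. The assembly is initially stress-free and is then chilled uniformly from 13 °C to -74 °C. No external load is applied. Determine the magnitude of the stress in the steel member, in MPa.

σ ≈ 55.8 MPa (compressive)

Both members must finish at the same length. With the larger α, the magnesium alloy tends to over-contract; the plates restrain it, putting the magnesium alloy in tension and the steel in compression. With no external load the two internal forces are equal and opposite, magnitude P.
Equating the net (thermal + elastic) strains gives |α₁ − α₂|·ΔT = P·[1/(A₁E₁) + 1/(A₂E₂)].
|α₁ − α₂|·ΔT = 13.1×10⁻⁶ × 87 = 0.00114.
1/(A₁E₁) + 1/(A₂E₂) = 1/(525×205×10³) + 1/(750×45×10³) = 3.892×10⁻⁸ N⁻¹.
P = 0.00114 / 3.892×10⁻⁸ = 29280 N = 29.28 kN.
σ_{steel} = P/A₁ = 29280/525 = 55.78 MPa, compressive.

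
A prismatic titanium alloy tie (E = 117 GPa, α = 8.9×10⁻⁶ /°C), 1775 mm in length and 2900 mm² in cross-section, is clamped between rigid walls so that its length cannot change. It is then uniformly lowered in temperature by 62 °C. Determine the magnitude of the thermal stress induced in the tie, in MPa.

σ ≈ 64.6 MPa (tensile)

The supports are rigid, so the total axial strain is zero. The restrained thermal strain is ε = αΔT = 8.9×10⁻⁶ × 62 = 551.8×10⁻⁶.
σ = EαΔT = 117×10³ × 8.9×10⁻⁶ × 62 = 64.56 MPa (tensile; the tie is trying to contract).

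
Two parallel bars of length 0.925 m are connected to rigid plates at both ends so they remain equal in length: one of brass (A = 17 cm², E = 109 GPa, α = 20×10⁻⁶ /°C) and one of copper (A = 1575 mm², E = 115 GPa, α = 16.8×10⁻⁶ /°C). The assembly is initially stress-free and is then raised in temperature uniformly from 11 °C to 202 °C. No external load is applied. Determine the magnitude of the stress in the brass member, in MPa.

σ ≈ 32.9 MPa (compressive)

Equilibrium of a rigid end plate with no external load gives equal and opposite internal forces ±P in the two members. Since α_{brass} > α_{copper}, heating drives the brass into compression and the copper into tension.
Equating the net (thermal + elastic) strains gives |α₁ − α₂|·ΔT = P·[1/(A₁E₁) + 1/(A₂E₂)].
|α₁ − α₂|·ΔT = 3.2×10⁻⁶ × 191 = 0.0006112.
1/(A₁E₁) + 1/(A₂E₂) = 1/(1700×109×10³) + 1/(1575×115×10³) = 1.092×10⁻⁸ N⁻¹.
So P = 0.0006112 / 1.092×10⁻⁸ = 55.98 kN.
σ_{brass} = P/A₁ = 55980/1700 = 32.93 MPa, compressive.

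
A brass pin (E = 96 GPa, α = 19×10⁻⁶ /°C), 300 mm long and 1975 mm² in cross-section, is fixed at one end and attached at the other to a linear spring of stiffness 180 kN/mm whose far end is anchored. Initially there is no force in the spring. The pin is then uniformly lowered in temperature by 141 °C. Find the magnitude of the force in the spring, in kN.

P ≈ 113 kN

If the spring were absent the pin would shorten by αΔT L = 19×10⁻⁶ × 141 × 300 = 0.8037 mm.
With a force P in the spring, the elastic change of the pin is PL/(AE) and that of the spring is P/k; compatibility requires their sum to equal δ_free.
So P = δ_free / [L/(AE) + 1/k] = 0.8037 / [ 300/(1975×96×10³) + 1/(180×10³) ].
P = 0.8037 / 7.138×10⁻⁶ = 112600 N.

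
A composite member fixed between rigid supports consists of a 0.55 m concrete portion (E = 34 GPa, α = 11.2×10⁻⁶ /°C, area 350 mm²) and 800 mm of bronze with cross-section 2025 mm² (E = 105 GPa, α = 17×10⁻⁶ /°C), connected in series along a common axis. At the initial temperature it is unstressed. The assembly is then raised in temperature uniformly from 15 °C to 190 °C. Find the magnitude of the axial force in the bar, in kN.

P ≈ 69.2 kN (compressive)

If the supports were absent, the total length change would be Σ αᵢΔT Lᵢ = 11.2×10⁻⁶×175×550 + 17×10⁻⁶×175×800 = 3.458 mm.
Since the ends are fixed, an axial force P builds up, equal in every segment, with P · Σ Lᵢ/(AᵢEᵢ) = δ_free.
The series flexibility is Σ Lᵢ/(AᵢEᵢ) = 550/(350×34×10³) + 800/(2025×105×10³) = 4.998×10⁻⁵ mm/N.
Hence P = δ_free / Σ(L/AE) = 3.458/4.998×10⁻⁵ = 69.19 kN (compressive).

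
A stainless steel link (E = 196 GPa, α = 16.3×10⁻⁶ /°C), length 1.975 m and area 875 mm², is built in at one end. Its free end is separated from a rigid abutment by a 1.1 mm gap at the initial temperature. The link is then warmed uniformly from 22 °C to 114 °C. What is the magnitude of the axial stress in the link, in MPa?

σ ≈ 185 MPa (compressive)

Free thermal elongation = αΔT L = 16.3×10⁻⁶ × 92 × 1975 = 2.962 mm.
The gap closes (δ_free > 1.1 mm) and the wall then resists a further 2.962 − 1.1 = 1.862 mm of expansion.
So σ = E(δ_free − g)/L = 196×10³ × 1.862/1975 = 184.8 MPa.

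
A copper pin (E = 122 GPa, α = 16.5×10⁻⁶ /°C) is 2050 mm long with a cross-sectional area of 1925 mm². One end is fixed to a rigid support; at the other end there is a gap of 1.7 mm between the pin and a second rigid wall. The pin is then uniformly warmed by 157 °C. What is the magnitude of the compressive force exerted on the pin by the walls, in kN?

P ≈ 414 kN

If the wall were absent the pin would grow by αΔT L = 16.5×10⁻⁶ × 157 × 2050 = 5.311 mm.
The gap closes (δ_free > 1.7 mm) and the wall then resists a further 5.311 − 1.7 = 3.611 mm of expansion.
That suppressed elongation corresponds to σ = E·Δ/L = 122×10³ × 3.611/2050 = 214.9 MPa.
Force on the wall = σA = 214.9 × 1925 mm² = 413.6 kN.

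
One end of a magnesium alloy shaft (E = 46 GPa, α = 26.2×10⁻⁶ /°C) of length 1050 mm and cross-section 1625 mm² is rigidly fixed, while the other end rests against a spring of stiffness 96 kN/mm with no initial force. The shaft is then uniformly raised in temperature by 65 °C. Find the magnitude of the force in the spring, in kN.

P ≈ 73.1 kN

If the spring were absent the shaft would lengthen by αΔT L = 26.2×10⁻⁶ × 65 × 1050 = 1.788 mm.
Let P be the compressive force at the spring. The shaft shortens elastically by PL/(AE) and the spring compresses by P/k; together these equal δ_free.
P [ L/(AE) + 1/k ] = δ_free → P [ 1050/(1625×46×10³) + 1/(96×10³) ] = 1.788.
P = 1.788 / 2.446×10⁻⁵ = 73090 N.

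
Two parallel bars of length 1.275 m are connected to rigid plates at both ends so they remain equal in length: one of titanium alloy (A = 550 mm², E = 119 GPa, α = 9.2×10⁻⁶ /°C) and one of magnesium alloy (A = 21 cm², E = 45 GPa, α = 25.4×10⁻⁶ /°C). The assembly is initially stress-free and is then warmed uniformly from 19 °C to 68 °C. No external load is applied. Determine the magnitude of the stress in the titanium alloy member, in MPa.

σ ≈ 55.8 MPa (tensile)

The magnesium alloy has the larger α, so on heating it would change length more than the titanium alloy if both were free. The rigid plates force a common final length, so the magnesium alloy is put into compression and the titanium alloy into tension, with equal and opposite forces P (no external load).
Compatibility of the two members (thermal + elastic change equal): (α₁ − α₂)ΔT = P·[1/(A₁E₁) + 1/(A₂E₂)].
|α₁ − α₂|·ΔT = 16.2×10⁻⁶ × 49 = 0.0007938.
1/(A₁E₁) + 1/(A₂E₂) = 1/(550×119×10³) + 1/(2100×45×10³) = 2.586×10⁻⁸ N⁻¹.
So P = 0.0007938 / 2.586×10⁻⁸ = 30.7 kN.
σ_{titanium alloy} = P/A₁ = 30700/550 = 55.81 MPa, tensile.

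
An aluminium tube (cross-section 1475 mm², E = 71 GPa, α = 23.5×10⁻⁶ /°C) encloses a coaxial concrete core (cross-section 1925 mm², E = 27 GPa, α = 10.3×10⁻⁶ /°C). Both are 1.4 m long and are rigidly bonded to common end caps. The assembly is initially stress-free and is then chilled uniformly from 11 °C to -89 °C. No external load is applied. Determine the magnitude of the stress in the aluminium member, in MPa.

σ ≈ 31.1 MPa (tensile)

Both members must finish at the same length. With the larger α, the aluminium tends to over-contract; the plates restrain it, putting the aluminium in tension and the concrete in compression. With no external load the two internal forces are equal and opposite, magnitude P.
Compatibility of the two members (thermal + elastic change equal): (α₁ − α₂)ΔT = P·[1/(A₁E₁) + 1/(A₂E₂)].
|α₁ − α₂|·ΔT = 13.2×10⁻⁶ × 100 = 0.00132.
1/(A₁E₁) + 1/(A₂E₂) = 1/(1475×71×10³) + 1/(1925×27×10³) = 2.879×10⁻⁸ N⁻¹.
So P = 0.00132 / 2.879×10⁻⁸ = 45.85 kN.
σ_{aluminium} = P/A₁ = 45850/1475 = 31.09 MPa, tensile.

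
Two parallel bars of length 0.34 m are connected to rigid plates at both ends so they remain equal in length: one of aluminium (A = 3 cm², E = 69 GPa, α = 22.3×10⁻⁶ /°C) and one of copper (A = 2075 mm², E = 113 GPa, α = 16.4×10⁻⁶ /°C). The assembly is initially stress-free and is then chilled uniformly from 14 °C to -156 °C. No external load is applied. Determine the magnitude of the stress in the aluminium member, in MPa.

Equilibrium of a rigid end plate with no external load gives equal and opposite internal forces ±P in the two members. Since α_{aluminium} > α_{copper}, cooling drives the aluminium into tension and the copper into compression.
Equating the net (thermal + elastic) strains gives |α₁ − α₂|·ΔT = P·[1/(A₁E₁) + 1/(A₂E₂)].
|α₁ − α₂|·ΔT = 5.9×10⁻⁶ × 170 = 0.001003.
1/(A₁E₁) + 1/(A₂E₂) = 1/(300×69×10³) + 1/(2075×113×10³) = 5.257×10⁻⁸ N⁻¹.
P = 0.001003 / 5.257×10⁻⁸ = 19080 N = 19.08 kN.
σ_{aluminium} = P/A₁ = 19080/300 = 63.59 MPa, tensile.

σ ≈ 63.6 MPa (tensile)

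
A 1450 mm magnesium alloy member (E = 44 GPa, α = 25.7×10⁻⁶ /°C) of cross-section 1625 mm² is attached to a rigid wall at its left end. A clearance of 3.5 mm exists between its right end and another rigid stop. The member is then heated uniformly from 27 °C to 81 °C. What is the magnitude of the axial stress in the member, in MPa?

σ ≈ 0 MPa

Unrestrained expansion: δ_free = αΔT L = 25.7×10⁻⁶ × 54 × 1450 = 2.012 mm.
This is smaller than the 3.5 mm clearance, so the member expands freely without reaching the stop — the stress is zero.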